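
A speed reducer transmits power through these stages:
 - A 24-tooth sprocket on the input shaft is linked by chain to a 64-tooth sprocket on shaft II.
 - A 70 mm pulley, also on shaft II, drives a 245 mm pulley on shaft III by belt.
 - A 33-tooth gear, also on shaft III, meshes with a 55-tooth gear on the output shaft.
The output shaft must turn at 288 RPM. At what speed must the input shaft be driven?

4480 RPM

Overall ratio R = 2.6667 × 3.5 × 1.6667 = 15.556.
Required input speed = output speed × R = 288 × 15.556 = 4480 RPM.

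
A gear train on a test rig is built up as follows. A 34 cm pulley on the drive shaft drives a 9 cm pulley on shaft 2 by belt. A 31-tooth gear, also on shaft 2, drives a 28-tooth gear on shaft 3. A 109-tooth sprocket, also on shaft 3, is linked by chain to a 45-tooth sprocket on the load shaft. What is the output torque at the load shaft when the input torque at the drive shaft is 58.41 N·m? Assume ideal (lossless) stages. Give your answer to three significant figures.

5.77 N·m

After the belt (9/34): 58.41 × 0.26471 = 15.461 N·m
After the gear mesh (28/31): 15.461 × 0.90323 = 13.965 N·m
After the chain (45/109): 13.965 × 0.41284 = 5.7654 N·m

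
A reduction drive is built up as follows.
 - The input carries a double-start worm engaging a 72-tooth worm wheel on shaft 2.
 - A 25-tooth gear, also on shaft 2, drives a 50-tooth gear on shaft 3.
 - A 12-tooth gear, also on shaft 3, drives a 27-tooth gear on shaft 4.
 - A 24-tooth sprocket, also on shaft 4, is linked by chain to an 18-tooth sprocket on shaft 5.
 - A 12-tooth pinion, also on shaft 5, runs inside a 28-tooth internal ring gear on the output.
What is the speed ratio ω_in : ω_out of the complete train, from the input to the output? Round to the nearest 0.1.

283.5

Each stage contributes driven/driver: worm 72/2 = 36, gear mesh 50/25 = 2, gear mesh 27/12 = 2.25, chain 18/24 = 0.75, internal gear 28/12 = 2.3333.
Overall: 36 × 2 × 2.25 × 0.75 × 2.3333 = 283.5.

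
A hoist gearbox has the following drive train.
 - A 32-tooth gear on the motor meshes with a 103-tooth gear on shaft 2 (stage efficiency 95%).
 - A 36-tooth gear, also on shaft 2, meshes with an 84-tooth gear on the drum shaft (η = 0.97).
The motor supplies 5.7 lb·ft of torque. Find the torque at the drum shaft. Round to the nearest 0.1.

After the gear mesh (103/32): 5.7 × 3.2188 × 0.95 = 17.43 lb·ft
After the gear mesh (84/36): 17.43 × 2.3333 × 0.97 = 39.449 lb·ft

39.4 lb·ft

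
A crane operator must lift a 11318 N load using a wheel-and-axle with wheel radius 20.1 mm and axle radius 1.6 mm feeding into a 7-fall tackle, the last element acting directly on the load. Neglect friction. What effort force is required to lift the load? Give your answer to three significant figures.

129 N

Wheel-and-axle MA = R/r = 20.1/1.6 = 12.562.
Block-and-tackle MA = number of supporting rope parts = 7.
Combined ideal MA = 12.562 × 7 = 87.938.
Effort = load / MA = 11318 / 87.938 = 128.71 N.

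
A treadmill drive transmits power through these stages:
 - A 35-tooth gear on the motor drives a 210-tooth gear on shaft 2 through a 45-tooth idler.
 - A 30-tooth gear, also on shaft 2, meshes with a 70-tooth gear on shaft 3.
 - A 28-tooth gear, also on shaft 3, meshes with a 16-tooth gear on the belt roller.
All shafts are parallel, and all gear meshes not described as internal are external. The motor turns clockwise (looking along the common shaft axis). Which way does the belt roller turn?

clockwise

the motor → shaft 2: driver → idler → driven is 2 external meshes, 2 reversals → CW.
shaft 2 → shaft 3: external mesh, 1 reversal → CCW.
shaft 3 → the belt roller: external mesh, 1 reversal → CW.
4 reversals in total — an even number — so the belt roller turns the same way as the motor.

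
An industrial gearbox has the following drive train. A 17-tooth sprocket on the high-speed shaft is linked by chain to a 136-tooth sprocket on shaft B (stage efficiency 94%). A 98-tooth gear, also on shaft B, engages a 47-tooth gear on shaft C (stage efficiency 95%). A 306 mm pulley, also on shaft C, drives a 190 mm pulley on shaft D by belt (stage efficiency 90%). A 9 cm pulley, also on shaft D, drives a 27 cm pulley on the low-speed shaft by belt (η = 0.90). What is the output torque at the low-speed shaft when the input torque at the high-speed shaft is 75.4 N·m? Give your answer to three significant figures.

390 N·m

chain 136/17 = 8 → τ = 75.4·8·0.94 = 567.01 N·m
gear mesh 47/98 = 0.47959 → τ = 567.01·0.47959·0.95 = 258.34 N·m
belt 190/306 = 0.62092 → τ = 258.34·0.62092·0.90 = 144.36 N·m
belt 27/9 = 3 → τ = 144.36·3·0.90 = 389.78 N·m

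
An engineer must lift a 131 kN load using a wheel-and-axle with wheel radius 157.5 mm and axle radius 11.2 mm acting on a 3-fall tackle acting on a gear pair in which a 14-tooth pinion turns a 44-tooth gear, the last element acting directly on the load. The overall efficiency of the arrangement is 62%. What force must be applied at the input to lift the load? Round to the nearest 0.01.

1.59 kN

Wheel-and-axle MA = R/r = 157.5/11.2 = 14.063.
Block-and-tackle MA = number of supporting rope parts = 3.
Gear pair MA = 44/14 = 3.1429.
Combined ideal MA = 14.063 × 3 × 3.1429 = 132.59.
Actual MA = 132.59 × 0.62 = 82.205.
Effort = load / actual MA = 131 / 82.205 = 1.5936 kN.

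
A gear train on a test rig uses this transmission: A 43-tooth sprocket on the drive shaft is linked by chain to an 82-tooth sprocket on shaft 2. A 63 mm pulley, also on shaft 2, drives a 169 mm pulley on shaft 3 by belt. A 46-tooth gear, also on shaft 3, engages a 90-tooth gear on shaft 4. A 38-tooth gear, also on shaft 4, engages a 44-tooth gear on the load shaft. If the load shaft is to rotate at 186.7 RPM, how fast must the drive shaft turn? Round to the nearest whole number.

Overall ratio R = 1.907 × 2.6825 × 1.9565 × 1.1579 = 11.589.
Required input speed = output speed × R = 186.7 × 11.589 = 2163.7 RPM.

2164 RPM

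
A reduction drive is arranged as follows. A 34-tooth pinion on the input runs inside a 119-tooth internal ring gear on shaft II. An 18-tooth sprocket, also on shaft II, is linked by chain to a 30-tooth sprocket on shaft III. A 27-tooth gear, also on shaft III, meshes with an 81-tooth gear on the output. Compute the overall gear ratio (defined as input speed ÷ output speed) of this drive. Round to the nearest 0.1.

Each stage contributes driven/driver: internal gear 119/34 = 3.5, chain 30/18 = 1.6667, gear mesh 81/27 = 3.
Overall: 3.5 × 1.6667 × 3 = 17.5.

17.5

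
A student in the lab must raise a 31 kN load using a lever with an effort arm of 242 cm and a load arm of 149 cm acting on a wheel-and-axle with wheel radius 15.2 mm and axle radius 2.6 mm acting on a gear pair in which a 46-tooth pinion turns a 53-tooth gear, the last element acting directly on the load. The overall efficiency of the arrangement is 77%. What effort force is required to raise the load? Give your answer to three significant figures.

Lever MA = effort arm / load arm = 242/149 = 1.6242.
Wheel-and-axle MA = R/r = 15.2/2.6 = 5.8462.
Gear pair MA = 53/46 = 1.1522.
Combined ideal MA = 1.6242 × 5.8462 × 1.1522 = 10.94.
Actual MA = 10.94 × 0.77 = 8.4238.
Effort = load / actual MA = 31 / 8.4238 = 3.68 kN.

3.68 kN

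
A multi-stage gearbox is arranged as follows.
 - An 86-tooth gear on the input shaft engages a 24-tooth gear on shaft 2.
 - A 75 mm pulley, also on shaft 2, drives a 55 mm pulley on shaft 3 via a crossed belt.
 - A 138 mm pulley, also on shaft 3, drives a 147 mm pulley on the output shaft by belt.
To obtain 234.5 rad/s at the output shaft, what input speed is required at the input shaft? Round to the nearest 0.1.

Overall ratio R = 0.27907 × 0.73333 × 1.0652 = 0.218.
Required input speed = output speed × R = 234.5 × 0.218 = 51.121 rad/s.

51.1 rad/s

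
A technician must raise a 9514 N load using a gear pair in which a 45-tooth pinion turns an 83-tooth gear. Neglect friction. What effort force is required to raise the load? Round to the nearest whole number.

Gear pair MA = 83/45 = 1.8444.
Effort = load / MA = 9514 / 1.8444 = 5158.2 N.

5158 N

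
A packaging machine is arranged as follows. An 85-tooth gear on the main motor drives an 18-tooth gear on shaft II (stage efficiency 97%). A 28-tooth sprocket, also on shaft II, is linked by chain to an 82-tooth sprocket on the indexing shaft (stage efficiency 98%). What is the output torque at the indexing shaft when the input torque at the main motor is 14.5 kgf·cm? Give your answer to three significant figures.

8.55 kgf·cm

gear mesh 18/85 = 0.21176 → τ = 14.5·0.21176·0.97 = 2.9785 kgf·cm
chain 82/28 = 2.9286 → τ = 2.9785·2.9286·0.98 = 8.5482 kgf·cm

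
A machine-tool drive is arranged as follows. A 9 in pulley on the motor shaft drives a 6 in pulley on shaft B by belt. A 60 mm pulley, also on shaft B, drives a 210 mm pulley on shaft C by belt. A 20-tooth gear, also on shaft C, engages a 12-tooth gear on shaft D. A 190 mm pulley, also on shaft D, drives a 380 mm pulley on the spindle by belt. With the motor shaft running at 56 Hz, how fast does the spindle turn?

20 Hz

Belt: ratio = 6/9 = 0.66667, so shaft B turns at 56 / 0.66667 = 84 Hz.
Belt: ratio = 210/60 = 3.5, so shaft C turns at 84 / 3.5 = 24 Hz.
Gear mesh: ratio = 12/20 = 0.6, so shaft D turns at 24 / 0.6 = 40 Hz.
Belt: ratio = 380/190 = 2, so the spindle turns at 40 / 2 = 20 Hz.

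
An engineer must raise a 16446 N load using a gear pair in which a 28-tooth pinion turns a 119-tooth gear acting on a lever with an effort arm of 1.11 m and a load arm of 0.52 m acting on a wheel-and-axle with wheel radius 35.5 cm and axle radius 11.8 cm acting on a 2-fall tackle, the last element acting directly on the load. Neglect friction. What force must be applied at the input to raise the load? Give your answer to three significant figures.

301 N

Gear pair MA = 119/28 = 4.25.
Lever MA = effort arm / load arm = 1.11/0.52 = 2.1346.
Wheel-and-axle MA = R/r = 35.5/11.8 = 3.0085.
Block-and-tackle MA = number of supporting rope parts = 2.
Combined ideal MA = 4.25 × 2.1346 × 3.0085 × 2 = 54.586.
Effort = load / MA = 16446 / 54.586 = 301.28 N.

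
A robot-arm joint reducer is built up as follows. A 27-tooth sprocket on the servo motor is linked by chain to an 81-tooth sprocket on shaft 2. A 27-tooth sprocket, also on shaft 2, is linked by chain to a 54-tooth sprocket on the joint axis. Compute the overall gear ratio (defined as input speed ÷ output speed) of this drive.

Each stage contributes driven/driver: chain 81/27 = 3, chain 54/27 = 2.
Overall: 3 × 2 = 6.

6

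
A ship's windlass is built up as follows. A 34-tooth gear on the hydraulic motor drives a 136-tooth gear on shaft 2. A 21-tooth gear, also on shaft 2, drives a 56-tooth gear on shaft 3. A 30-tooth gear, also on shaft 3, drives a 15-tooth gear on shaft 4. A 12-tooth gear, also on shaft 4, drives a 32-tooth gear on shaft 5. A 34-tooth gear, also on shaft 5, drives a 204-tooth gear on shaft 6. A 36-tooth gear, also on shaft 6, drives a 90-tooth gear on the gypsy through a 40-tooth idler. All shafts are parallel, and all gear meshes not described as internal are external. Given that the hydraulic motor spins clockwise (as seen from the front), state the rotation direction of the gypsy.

counterclockwise

the hydraulic motor → shaft 2: external mesh, 1 reversal → CCW.
shaft 2 → shaft 3: external mesh, 1 reversal → CW.
shaft 3 → shaft 4: external mesh, 1 reversal → CCW.
shaft 4 → shaft 5: external mesh, 1 reversal → CW.
shaft 5 → shaft 6: external mesh, 1 reversal → CCW.
shaft 6 → the gypsy: driver → idler → driven is 2 external meshes, 2 reversals → CCW.
7 reversals in total — an odd number — so the gypsy turns opposite to the hydraulic motor.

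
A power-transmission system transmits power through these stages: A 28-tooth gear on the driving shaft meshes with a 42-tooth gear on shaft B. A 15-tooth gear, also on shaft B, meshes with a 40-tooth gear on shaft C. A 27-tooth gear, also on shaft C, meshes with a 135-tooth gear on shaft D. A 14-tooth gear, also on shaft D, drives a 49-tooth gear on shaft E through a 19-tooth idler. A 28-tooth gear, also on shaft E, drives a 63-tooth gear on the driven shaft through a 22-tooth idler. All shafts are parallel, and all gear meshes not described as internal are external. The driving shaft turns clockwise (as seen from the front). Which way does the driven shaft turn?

anticlockwise

the driving shaft → shaft B: external mesh, 1 reversal → CCW.
shaft B → shaft C: external mesh, 1 reversal → CW.
shaft C → shaft D: external mesh, 1 reversal → CCW.
shaft D → shaft E: driver → idler → driven is 2 external meshes, 2 reversals → CCW.
shaft E → the driven shaft: driver → idler → driven is 2 external meshes, 2 reversals → CCW.
7 reversals in total — an odd number — so the driven shaft turns opposite to the driving shaft.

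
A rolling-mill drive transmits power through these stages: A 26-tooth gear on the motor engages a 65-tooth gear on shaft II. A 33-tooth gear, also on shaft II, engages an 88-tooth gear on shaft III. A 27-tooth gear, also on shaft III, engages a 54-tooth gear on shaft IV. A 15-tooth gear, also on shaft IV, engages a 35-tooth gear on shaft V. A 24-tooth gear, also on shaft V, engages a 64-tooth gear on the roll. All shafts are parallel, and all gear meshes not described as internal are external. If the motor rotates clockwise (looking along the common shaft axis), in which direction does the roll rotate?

the motor → shaft II: external mesh, 1 reversal → CCW.
shaft II → shaft III: external mesh, 1 reversal → CW.
shaft III → shaft IV: external mesh, 1 reversal → CCW.
shaft IV → shaft V: external mesh, 1 reversal → CW.
shaft V → the roll: external mesh, 1 reversal → CCW.
5 reversals in total — an odd number — so the roll turns opposite to the motor.

counterclockwise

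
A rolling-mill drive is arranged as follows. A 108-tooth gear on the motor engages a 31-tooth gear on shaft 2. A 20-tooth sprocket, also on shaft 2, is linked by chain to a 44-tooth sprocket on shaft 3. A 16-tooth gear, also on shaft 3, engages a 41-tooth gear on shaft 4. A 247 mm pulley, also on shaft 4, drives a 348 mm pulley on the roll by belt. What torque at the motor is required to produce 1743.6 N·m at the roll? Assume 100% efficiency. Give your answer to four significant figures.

764.8 N·m

Overall ratio R = 0.28704 × 2.2 × 2.5625 × 1.4089 = 2.2799.
Input torque = output torque / R = 1743.6 / 2.2799 = 764.79 N·m.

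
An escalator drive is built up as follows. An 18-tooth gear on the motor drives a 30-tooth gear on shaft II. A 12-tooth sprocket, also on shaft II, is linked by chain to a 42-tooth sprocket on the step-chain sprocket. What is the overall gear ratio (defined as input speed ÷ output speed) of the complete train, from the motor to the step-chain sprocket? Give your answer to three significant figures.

Each stage contributes driven/driver: gear mesh 30/18 = 1.6667, chain 42/12 = 3.5.
Overall: 1.6667 × 3.5 = 5.8333.

5.83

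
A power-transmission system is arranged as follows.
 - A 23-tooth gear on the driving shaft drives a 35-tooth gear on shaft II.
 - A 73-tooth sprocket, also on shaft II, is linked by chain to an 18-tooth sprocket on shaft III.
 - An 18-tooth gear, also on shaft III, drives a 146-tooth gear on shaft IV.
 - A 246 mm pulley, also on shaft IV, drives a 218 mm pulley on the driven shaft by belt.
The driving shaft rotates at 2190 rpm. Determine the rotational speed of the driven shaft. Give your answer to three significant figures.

812 rpm

Gear mesh: ratio = 35/23 = 1.5217, so shaft II turns at 2190 / 1.5217 = 1439.1 rpm.
Chain: ratio = 18/73 = 0.24658, so shaft III turns at 1439.1 / 0.24658 = 5836.5 rpm.
Gear mesh: ratio = 146/18 = 8.1111, so shaft IV turns at 5836.5 / 8.1111 = 719.57 rpm.
Belt: ratio = 218/246 = 0.88618, so the driven shaft turns at 719.57 / 0.88618 = 811.99 rpm.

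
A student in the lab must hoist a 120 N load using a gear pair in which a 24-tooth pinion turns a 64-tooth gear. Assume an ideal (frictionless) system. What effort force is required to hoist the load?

45 N

Gear pair MA = 64/24 = 2.6667.
Effort = load / MA = 120 / 2.6667 = 45 N.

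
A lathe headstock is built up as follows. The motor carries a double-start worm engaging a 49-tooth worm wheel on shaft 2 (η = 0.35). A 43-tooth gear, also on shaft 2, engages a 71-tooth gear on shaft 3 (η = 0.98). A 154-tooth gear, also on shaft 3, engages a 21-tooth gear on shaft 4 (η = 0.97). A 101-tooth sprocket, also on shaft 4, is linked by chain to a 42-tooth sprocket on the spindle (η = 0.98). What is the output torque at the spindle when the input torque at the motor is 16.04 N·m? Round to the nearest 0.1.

12.0 N·m

After the worm (49/2): 16.04 × 24.5 × 0.35 = 137.54 N·m
After the gear mesh (71/43): 137.54 × 1.6512 × 0.98 = 222.56 N·m
After the gear mesh (21/154): 222.56 × 0.13636 × 0.97 = 29.439 N·m
After the chain (42/101): 29.439 × 0.41584 × 0.98 = 11.997 N·m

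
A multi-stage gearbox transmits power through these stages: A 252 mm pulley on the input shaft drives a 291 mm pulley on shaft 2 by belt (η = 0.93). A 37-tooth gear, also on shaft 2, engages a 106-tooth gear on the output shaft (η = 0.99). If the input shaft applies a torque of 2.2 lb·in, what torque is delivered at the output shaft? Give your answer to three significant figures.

After the belt (291/252): 2.2 × 1.1548 × 0.93 = 2.3626 lb·in
After the gear mesh (106/37): 2.3626 × 2.8649 × 0.99 = 6.701 lb·in

6.70 lb·in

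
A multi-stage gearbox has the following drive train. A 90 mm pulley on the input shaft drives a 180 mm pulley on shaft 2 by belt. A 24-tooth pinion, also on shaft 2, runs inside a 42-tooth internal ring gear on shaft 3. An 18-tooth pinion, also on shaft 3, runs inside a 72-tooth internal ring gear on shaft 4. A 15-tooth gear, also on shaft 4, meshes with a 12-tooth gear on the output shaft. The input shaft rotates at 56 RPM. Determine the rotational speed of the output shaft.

5 RPM

belt 180/90 = 2 → 56/2 = 28 RPM
internal gear 42/24 = 1.75 → 28/1.75 = 16 RPM
internal gear 72/18 = 4 → 16/4 = 4 RPM
gear mesh 12/15 = 0.8 → 4/0.8 = 5 RPM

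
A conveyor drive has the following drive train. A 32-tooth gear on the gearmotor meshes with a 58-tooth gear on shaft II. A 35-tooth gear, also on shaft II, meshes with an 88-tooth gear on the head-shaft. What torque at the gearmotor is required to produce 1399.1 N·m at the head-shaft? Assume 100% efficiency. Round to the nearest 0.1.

307.0 N·m

Overall ratio R = 1.8125 × 2.5143 = 4.5571.
Input torque = output torque / R = 1399.1 / 4.5571 = 307.01 N·m.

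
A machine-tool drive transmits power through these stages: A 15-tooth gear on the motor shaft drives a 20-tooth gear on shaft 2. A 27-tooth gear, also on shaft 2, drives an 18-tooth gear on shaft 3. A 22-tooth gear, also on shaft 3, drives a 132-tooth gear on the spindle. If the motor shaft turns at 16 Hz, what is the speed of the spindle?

3 Hz

gear mesh 20/15 = 1.3333 → 16/1.3333 = 12 Hz
gear mesh 18/27 = 0.66667 → 12/0.66667 = 18 Hz
gear mesh 132/22 = 6 → 18/6 = 3 Hz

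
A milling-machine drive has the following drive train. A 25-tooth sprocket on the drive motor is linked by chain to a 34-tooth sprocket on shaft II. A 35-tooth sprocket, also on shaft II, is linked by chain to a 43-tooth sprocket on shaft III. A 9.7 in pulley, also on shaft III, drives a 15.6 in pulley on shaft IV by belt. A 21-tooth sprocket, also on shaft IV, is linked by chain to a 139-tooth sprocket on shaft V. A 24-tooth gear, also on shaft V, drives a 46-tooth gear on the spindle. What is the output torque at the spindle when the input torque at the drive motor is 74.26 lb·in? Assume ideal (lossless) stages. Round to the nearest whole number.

2532 lb·in

chain 34/25 = 1.36 → τ = 74.26·1.36 = 100.99 lb·in
chain 43/35 = 1.2286 → τ = 100.99·1.2286 = 124.08 lb·in
belt 15.6/9.7 = 1.6082 → τ = 124.08·1.6082 = 199.55 lb·in
chain 139/21 = 6.619 → τ = 199.55·6.619 = 1320.8 lb·in
gear mesh 46/24 = 1.9167 → τ = 1320.8·1.9167 = 2531.6 lb·in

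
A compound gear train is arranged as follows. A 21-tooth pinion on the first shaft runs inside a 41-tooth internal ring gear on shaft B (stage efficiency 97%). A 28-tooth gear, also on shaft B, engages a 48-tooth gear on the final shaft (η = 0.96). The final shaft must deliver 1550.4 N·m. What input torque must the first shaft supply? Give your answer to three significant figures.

497 N·m

Overall ratio R = 1.9524 × 1.7143 = 3.3469; overall efficiency η = 0.97 × 0.96 = 0.9312.
Input torque = output torque / (R × η) = 1550.4 / (3.3469 × 0.9312) = 497.45 N·m.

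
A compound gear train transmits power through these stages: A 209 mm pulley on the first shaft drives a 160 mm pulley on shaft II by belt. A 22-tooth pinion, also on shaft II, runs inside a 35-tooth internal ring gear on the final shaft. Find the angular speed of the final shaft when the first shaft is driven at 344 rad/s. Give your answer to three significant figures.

Belt: ratio = 160/209 = 0.76555, so shaft II turns at 344 / 0.76555 = 449.35 rad/s.
Internal gear: ratio = 35/22 = 1.5909, so the final shaft turns at 449.35 / 1.5909 = 282.45 rad/s.

282 rad/s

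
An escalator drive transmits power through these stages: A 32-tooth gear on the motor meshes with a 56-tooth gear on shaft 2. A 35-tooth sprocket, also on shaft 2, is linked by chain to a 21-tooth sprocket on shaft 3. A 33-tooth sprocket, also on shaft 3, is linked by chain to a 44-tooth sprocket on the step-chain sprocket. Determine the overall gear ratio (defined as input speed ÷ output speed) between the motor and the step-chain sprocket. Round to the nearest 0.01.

1.40

Each stage contributes driven/driver: gear mesh 56/32 = 1.75, chain 21/35 = 0.6, chain 44/33 = 1.3333.
Overall: 1.75 × 0.6 × 1.3333 = 1.4.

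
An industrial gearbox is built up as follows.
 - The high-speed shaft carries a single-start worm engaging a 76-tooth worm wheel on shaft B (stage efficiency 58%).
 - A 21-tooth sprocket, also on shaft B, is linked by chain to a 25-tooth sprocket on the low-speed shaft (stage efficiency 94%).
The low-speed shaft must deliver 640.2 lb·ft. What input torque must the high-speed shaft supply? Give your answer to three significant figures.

Overall ratio R = 76 × 1.1905 = 90.476; overall efficiency η = 0.58 × 0.94 = 0.5452.
Input torque = output torque / (R × η) = 640.2 / (90.476 × 0.5452) = 12.979 lb·ft.

13.0 lb·ft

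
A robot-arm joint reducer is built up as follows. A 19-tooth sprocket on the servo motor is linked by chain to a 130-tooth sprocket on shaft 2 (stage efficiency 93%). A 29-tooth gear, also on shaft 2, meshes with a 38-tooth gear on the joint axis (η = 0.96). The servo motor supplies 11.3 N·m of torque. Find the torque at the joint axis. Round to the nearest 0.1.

After the chain (130/19): 11.3 × 6.8421 × 0.93 = 71.904 N·m
After the gear mesh (38/29): 71.904 × 1.3103 × 0.96 = 90.45 N·m

90.4 N·m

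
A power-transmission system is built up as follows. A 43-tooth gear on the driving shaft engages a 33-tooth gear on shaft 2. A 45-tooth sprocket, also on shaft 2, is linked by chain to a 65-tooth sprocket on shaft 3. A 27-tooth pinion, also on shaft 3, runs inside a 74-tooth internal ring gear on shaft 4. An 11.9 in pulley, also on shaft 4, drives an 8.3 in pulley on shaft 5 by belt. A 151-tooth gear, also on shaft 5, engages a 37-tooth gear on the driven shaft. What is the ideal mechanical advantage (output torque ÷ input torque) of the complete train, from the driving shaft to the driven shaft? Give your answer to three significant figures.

Each stage contributes driven/driver: gear mesh 33/43 = 0.76744, chain 65/45 = 1.4444, internal gear 74/27 = 2.7407, belt 8.3/11.9 = 0.69748, gear mesh 37/151 = 0.24503.
Overall: 0.76744 × 1.4444 × 2.7407 × 0.69748 × 0.24503 = 0.51924.

0.519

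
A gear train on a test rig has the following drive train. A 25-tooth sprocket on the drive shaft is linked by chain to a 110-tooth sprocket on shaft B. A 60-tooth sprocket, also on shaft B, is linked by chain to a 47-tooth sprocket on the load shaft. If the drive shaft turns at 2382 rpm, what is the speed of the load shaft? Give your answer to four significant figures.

691.1 rpm

the drive shaft → shaft B (chain, 110/25): 2382 ÷ 4.4 = 541.36 rpm
shaft B → the load shaft (chain, 47/60): 541.36 ÷ 0.78333 = 691.1 rpm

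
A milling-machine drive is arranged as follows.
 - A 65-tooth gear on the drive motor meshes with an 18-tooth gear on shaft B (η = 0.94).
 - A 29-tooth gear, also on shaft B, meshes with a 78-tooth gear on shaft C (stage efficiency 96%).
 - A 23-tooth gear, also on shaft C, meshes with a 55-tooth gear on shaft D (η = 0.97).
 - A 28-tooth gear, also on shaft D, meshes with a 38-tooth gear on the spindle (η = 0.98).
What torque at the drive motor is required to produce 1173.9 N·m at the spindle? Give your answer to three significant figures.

566 N·m

Overall ratio R = 0.27692 × 2.6897 × 2.3913 × 1.3571 = 2.4172; overall efficiency η = 0.94 × 0.96 × 0.97 × 0.98 = 0.8578.
Input torque = output torque / (R × η) = 1173.9 / (2.4172 × 0.8578) = 566.13 N·m.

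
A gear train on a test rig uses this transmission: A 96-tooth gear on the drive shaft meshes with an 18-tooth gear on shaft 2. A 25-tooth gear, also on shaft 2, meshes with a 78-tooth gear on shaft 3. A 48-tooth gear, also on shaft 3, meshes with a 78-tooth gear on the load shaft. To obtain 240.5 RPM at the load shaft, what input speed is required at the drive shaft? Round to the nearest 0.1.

228.6 RPM

Overall ratio R = 0.1875 × 3.12 × 1.625 = 0.95063.
Required input speed = output speed × R = 240.5 × 0.95063 = 228.63 RPM.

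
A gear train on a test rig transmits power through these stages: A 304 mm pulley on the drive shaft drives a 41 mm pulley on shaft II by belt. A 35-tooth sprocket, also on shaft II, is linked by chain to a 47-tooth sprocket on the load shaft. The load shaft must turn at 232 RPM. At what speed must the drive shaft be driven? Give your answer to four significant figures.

42.02 RPM

Overall ratio R = 0.13487 × 1.3429 = 0.18111.
Required input speed = output speed × R = 232 × 0.18111 = 42.017 RPM.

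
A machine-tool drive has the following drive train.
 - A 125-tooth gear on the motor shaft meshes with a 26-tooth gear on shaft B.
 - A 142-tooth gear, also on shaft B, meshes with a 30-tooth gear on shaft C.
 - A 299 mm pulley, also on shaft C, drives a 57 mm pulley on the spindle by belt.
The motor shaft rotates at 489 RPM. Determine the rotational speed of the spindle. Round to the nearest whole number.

58373 RPM

gear mesh 26/125 = 0.208 → 489/0.208 = 2351 RPM
gear mesh 30/142 = 0.21127 → 2351/0.21127 = 11128 RPM
belt 57/299 = 0.19064 → 11128/0.19064 = 58373 RPM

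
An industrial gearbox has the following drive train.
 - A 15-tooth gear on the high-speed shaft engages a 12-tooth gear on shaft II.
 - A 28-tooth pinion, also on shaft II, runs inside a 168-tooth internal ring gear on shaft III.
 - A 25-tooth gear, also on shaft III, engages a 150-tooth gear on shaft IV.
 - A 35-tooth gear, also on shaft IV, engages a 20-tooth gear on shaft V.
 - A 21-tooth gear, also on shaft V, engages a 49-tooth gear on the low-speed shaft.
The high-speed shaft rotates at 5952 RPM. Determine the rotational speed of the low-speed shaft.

155 RPM

Gear mesh: ratio = 12/15 = 0.8, so shaft II turns at 5952 / 0.8 = 7440 RPM.
Internal gear: ratio = 168/28 = 6, so shaft III turns at 7440 / 6 = 1240 RPM.
Gear mesh: ratio = 150/25 = 6, so shaft IV turns at 1240 / 6 = 206.67 RPM.
Gear mesh: ratio = 20/35 = 0.57143, so shaft V turns at 206.67 / 0.57143 = 361.67 RPM.
Gear mesh: ratio = 49/21 = 2.3333, so the low-speed shaft turns at 361.67 / 2.3333 = 155 RPM.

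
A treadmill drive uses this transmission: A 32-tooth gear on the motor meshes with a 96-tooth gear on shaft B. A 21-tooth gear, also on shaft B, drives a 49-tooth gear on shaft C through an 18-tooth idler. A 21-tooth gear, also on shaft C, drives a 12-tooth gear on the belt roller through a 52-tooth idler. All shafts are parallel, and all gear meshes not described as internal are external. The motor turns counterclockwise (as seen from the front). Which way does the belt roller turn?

clockwise

the motor → shaft B: external mesh, 1 reversal → CW.
shaft B → shaft C: driver → idler → driven is 2 external meshes, 2 reversals → CW.
shaft C → the belt roller: driver → idler → driven is 2 external meshes, 2 reversals → CW.
5 reversals in total — an odd number — so the belt roller turns opposite to the motor.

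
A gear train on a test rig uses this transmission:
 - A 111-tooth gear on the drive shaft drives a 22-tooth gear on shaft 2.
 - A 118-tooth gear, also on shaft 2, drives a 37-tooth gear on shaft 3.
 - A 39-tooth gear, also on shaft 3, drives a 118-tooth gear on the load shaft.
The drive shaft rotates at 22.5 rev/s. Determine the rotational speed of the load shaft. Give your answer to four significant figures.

the drive shaft → shaft 2 (gear mesh, 22/111): 22.5 ÷ 0.1982 = 113.52 rev/s
shaft 2 → shaft 3 (gear mesh, 37/118): 113.52 ÷ 0.31356 = 362.05 rev/s
shaft 3 → the load shaft (gear mesh, 118/39): 362.05 ÷ 3.0256 = 119.66 rev/s

119.7 rev/s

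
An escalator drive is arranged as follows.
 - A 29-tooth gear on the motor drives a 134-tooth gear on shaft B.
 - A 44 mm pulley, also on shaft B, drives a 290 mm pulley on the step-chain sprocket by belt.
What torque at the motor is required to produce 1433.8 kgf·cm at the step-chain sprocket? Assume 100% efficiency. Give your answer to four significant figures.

Overall ratio R = 4.6207 × 6.5909 = 30.455.
Input torque = output torque / R = 1433.8 / 30.455 = 47.08 kgf·cm.

47.08 kgf·cm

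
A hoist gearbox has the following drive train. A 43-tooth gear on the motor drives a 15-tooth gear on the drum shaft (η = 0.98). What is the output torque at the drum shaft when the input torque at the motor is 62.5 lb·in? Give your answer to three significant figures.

After the gear mesh (15/43): 62.5 × 0.34884 × 0.98 = 21.366 lb·in

21.4 lb·in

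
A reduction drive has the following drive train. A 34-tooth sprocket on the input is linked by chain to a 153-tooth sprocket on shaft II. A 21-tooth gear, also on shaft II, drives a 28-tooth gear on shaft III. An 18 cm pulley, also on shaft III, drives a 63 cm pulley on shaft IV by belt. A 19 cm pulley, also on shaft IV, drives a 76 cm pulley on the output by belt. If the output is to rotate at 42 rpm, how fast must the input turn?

3528 rpm

Overall ratio R = 4.5 × 1.3333 × 3.5 × 4 = 84.
Required input speed = output speed × R = 42 × 84 = 3528 rpm.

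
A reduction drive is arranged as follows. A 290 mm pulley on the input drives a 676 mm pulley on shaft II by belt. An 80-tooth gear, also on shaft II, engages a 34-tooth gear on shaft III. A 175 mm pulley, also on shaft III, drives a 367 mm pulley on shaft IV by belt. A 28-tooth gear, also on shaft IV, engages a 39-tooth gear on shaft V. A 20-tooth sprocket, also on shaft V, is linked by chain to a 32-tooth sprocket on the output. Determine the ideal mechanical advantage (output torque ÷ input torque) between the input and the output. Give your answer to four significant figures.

Each stage contributes driven/driver: belt 676/290 = 2.331, gear mesh 34/80 = 0.425, belt 367/175 = 2.0971, gear mesh 39/28 = 1.3929, chain 32/20 = 1.6.
Overall: 2.331 × 0.425 × 2.0971 × 1.3929 × 1.6 = 4.6301.

4.630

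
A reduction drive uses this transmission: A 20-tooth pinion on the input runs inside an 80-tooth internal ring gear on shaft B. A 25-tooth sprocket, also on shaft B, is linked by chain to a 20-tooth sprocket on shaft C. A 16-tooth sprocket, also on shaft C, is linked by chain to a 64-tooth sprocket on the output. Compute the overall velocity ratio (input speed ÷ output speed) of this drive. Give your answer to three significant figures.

Each stage contributes driven/driver: internal gear 80/20 = 4, chain 20/25 = 0.8, chain 64/16 = 4.
Overall: 4 × 0.8 × 4 = 12.8.

12.8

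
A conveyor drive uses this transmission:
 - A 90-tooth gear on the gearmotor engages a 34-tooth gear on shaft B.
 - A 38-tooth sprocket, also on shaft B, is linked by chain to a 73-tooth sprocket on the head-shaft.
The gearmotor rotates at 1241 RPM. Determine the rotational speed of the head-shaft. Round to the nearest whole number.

1710 RPM

the gearmotor → shaft B (gear mesh, 34/90): 1241 ÷ 0.37778 = 3285 RPM
shaft B → the head-shaft (chain, 73/38): 3285 ÷ 1.9211 = 1710 RPM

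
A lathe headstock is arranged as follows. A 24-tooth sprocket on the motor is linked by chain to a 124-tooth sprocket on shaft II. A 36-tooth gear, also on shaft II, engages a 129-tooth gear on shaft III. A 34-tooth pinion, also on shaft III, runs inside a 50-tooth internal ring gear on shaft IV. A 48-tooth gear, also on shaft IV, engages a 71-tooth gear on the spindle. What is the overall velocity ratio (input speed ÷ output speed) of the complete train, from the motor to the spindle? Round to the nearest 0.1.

40.3

Each stage contributes driven/driver: chain 124/24 = 5.1667, gear mesh 129/36 = 3.5833, internal gear 50/34 = 1.4706, gear mesh 71/48 = 1.4792.
Overall: 5.1667 × 3.5833 × 1.4706 × 1.4792 = 40.272.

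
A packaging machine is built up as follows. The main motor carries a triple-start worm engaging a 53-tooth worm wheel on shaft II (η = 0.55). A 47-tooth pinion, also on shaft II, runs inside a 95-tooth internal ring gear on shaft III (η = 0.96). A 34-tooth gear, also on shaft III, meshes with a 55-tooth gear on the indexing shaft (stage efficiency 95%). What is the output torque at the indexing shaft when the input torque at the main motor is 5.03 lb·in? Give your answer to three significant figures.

146 lb·in

worm 53/3 = 17.667 → τ = 5.03·17.667·0.55 = 48.875 lb·in
internal gear 95/47 = 2.0213 → τ = 48.875·2.0213·0.96 = 94.838 lb·in
gear mesh 55/34 = 1.6176 → τ = 94.838·1.6176·0.95 = 145.74 lb·in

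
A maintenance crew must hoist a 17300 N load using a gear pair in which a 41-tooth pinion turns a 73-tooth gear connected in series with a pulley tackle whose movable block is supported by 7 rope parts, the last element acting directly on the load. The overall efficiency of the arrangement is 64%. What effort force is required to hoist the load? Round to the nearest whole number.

2169 N

Gear pair MA = 73/41 = 1.7805.
Block-and-tackle MA = number of supporting rope parts = 7.
Combined ideal MA = 1.7805 × 7 = 12.463.
Actual MA = 12.463 × 0.64 = 7.9766.
Effort = load / actual MA = 17300 / 7.9766 = 2168.8 N.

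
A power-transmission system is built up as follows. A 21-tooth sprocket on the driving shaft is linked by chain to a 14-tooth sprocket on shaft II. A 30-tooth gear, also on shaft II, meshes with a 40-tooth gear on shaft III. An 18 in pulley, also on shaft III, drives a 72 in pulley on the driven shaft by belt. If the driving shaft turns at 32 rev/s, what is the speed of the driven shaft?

the driving shaft → shaft II (chain, 14/21): 32 ÷ 0.66667 = 48 rev/s
shaft II → shaft III (gear mesh, 40/30): 48 ÷ 1.3333 = 36 rev/s
shaft III → the driven shaft (belt, 72/18): 36 ÷ 4 = 9 rev/s

9 rev/s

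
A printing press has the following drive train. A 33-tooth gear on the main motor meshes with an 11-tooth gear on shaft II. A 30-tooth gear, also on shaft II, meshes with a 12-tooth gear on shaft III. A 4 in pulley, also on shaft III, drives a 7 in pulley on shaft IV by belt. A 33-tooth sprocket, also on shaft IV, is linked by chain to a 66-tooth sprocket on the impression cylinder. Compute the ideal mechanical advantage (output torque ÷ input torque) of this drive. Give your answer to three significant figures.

Each stage contributes driven/driver: gear mesh 11/33 = 0.33333, gear mesh 12/30 = 0.4, belt 7/4 = 1.75, chain 66/33 = 2.
Overall: 0.33333 × 0.4 × 1.75 × 2 = 0.46667.

0.467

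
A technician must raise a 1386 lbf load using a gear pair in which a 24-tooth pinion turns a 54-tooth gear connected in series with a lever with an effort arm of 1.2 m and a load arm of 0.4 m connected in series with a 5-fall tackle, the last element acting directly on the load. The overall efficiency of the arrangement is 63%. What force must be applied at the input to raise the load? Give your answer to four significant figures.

Gear pair MA = 54/24 = 2.25.
Lever MA = effort arm / load arm = 1.2/0.4 = 3.
Block-and-tackle MA = number of supporting rope parts = 5.
Combined ideal MA = 2.25 × 3 × 5 = 33.75.
Actual MA = 33.75 × 0.63 = 21.262.
Effort = load / actual MA = 1386 / 21.262 = 65.185 lbf.

65.19 lbf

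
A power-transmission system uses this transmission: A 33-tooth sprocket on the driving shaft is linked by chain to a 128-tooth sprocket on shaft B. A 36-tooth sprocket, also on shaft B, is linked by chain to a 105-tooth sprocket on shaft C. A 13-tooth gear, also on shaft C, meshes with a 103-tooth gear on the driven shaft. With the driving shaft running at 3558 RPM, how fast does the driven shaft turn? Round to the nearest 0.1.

chain 128/33 = 3.8788 → 3558/3.8788 = 917.3 RPM
chain 105/36 = 2.9167 → 917.3/2.9167 = 314.5 RPM
gear mesh 103/13 = 7.9231 → 314.5/7.9231 = 39.694 RPM

39.7 RPM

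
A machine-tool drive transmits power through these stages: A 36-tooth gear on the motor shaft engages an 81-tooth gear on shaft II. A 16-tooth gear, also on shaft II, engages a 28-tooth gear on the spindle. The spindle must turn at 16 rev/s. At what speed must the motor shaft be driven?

63 rev/s

Overall ratio R = 2.25 × 1.75 = 3.9375.
Required input speed = output speed × R = 16 × 3.9375 = 63 rev/s.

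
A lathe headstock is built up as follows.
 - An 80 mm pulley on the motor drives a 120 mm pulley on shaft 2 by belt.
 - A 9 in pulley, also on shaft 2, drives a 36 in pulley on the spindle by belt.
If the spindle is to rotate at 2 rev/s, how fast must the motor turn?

12 rev/s

Overall ratio R = 1.5 × 4 = 6.
Required input speed = output speed × R = 2 × 6 = 12 rev/s.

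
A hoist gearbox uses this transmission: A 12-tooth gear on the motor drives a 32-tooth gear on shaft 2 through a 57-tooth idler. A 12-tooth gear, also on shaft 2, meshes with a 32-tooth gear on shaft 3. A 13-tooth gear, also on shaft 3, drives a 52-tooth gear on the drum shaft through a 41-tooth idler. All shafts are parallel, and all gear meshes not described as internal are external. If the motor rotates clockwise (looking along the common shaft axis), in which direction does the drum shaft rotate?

counterclockwise

the motor → shaft 2: driver → idler → driven is 2 external meshes, 2 reversals → CW.
shaft 2 → shaft 3: external mesh, 1 reversal → CCW.
shaft 3 → the drum shaft: driver → idler → driven is 2 external meshes, 2 reversals → CCW.
5 reversals in total — an odd number — so the drum shaft turns opposite to the motor.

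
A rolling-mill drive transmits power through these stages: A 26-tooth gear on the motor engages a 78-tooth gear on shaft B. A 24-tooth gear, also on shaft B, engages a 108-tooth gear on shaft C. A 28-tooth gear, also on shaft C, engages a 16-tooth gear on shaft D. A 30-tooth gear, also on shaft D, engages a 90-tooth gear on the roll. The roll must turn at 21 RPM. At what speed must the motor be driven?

Overall ratio R = 3 × 4.5 × 0.57143 × 3 = 23.143.
Required input speed = output speed × R = 21 × 23.143 = 486 RPM.

486 RPM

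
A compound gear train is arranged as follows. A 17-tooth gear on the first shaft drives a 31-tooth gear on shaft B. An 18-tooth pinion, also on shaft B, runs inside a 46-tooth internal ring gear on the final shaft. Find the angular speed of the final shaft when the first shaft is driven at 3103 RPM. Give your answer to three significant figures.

666 RPM

gear mesh 31/17 = 1.8235 → 3103/1.8235 = 1701.6 RPM
internal gear 46/18 = 2.5556 → 1701.6/2.5556 = 665.86 RPM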